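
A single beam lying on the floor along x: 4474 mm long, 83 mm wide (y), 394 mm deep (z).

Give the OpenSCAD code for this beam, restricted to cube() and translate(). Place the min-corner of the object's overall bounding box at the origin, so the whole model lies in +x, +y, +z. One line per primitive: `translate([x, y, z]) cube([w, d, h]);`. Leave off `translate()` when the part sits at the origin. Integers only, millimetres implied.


cube([4474, 83, 394]);


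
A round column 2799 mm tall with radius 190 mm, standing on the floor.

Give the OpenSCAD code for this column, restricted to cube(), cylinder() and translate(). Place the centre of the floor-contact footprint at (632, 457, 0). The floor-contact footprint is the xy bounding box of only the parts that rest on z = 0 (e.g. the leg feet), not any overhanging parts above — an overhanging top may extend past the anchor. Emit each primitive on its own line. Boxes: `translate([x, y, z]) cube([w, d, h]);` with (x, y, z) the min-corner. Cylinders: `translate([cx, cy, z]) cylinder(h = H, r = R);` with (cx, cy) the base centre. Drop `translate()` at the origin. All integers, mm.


translate([632, 457, 0]) cylinder(h = 2799, r = 190);


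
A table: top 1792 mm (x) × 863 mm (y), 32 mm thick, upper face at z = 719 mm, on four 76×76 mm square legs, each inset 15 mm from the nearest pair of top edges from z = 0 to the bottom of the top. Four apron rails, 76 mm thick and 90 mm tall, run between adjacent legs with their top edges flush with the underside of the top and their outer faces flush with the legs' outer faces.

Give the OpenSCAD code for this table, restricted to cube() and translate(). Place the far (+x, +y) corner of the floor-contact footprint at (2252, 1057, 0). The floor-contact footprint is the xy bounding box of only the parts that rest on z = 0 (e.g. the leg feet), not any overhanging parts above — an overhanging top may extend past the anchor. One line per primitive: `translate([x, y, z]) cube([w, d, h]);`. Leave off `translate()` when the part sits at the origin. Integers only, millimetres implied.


translate([475, 209, 687]) cube([1792, 863, 32]);
translate([490, 224, 0]) cube([76, 76, 687]);
translate([2176, 224, 0]) cube([76, 76, 687]);
translate([490, 981, 0]) cube([76, 76, 687]);
translate([2176, 981, 0]) cube([76, 76, 687]);
translate([566, 224, 597]) cube([1610, 76, 90]);
translate([566, 981, 597]) cube([1610, 76, 90]);
translate([490, 300, 597]) cube([76, 681, 90]);
translate([2176, 300, 597]) cube([76, 681, 90]);


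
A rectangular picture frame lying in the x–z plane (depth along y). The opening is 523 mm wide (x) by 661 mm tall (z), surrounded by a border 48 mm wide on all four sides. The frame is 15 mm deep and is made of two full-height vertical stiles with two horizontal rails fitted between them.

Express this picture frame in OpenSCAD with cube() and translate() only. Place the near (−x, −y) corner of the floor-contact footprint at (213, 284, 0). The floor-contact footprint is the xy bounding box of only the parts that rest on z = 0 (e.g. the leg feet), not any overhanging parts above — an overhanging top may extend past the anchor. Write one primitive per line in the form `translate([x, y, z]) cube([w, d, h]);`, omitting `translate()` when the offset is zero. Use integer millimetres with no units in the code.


translate([213, 284, 0]) cube([48, 15, 757]);
translate([784, 284, 0]) cube([48, 15, 757]);
translate([261, 284, 0]) cube([523, 15, 48]);
translate([261, 284, 709]) cube([523, 15, 48]);


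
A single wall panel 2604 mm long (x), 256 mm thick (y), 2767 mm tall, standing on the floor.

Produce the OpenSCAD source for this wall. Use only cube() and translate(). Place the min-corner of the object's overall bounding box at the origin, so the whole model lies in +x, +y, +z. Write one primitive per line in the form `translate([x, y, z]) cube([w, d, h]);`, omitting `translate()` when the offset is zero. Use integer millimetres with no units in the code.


cube([2604, 256, 2767]);


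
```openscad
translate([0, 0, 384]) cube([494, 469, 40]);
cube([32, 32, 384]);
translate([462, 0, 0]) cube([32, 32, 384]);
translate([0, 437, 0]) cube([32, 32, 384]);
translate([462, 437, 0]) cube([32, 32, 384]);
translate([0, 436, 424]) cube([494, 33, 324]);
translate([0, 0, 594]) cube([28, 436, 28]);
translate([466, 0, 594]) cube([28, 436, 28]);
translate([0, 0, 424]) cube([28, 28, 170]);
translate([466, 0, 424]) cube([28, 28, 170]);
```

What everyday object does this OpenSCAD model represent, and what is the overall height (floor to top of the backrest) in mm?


A chair. The overall height is 748 mm.

A slab on four corner posts with a tall panel at the back — a chair. The seat slab sits at z = 384 with thickness 40, and the 324 mm backrest starts at the seat top, so the overall height is 384 + 40 + 324 = 748 mm.


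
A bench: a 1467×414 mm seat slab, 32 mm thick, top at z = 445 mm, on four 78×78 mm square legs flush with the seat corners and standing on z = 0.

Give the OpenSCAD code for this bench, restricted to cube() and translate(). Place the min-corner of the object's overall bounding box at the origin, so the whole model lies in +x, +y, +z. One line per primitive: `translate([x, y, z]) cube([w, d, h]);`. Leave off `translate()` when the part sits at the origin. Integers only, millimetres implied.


translate([0, 0, 413]) cube([1467, 414, 32]);
cube([78, 78, 413]);
translate([0, 336, 0]) cube([78, 78, 413]);
translate([1389, 0, 0]) cube([78, 78, 413]);
translate([1389, 336, 0]) cube([78, 78, 413]);


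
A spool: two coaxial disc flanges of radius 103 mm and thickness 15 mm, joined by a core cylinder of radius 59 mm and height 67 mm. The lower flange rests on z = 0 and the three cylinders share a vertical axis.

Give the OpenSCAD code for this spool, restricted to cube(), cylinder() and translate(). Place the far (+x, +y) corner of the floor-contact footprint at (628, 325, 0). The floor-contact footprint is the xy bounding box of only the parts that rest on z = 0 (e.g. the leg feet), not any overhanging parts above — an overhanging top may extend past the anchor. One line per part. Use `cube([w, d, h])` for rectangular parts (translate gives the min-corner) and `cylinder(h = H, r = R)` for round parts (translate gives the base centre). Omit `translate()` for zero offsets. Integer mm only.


translate([525, 222, 0]) cylinder(h = 15, r = 103);
translate([525, 222, 15]) cylinder(h = 67, r = 59);
translate([525, 222, 82]) cylinder(h = 15, r = 103);


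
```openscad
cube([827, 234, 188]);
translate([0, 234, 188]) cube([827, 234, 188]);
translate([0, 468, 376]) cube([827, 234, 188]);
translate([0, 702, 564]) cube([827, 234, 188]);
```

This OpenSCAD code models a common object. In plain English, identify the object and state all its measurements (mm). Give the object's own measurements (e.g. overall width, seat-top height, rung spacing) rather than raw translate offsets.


A straight staircase of 4 solid steps. Each step is 827 mm wide (x), 234 mm deep (y, the going) and 188 mm tall (the rise). The first step rests on the floor; each subsequent step sits one going further in +y and one rise higher in +z, directly behind and above the previous step with no overlap.


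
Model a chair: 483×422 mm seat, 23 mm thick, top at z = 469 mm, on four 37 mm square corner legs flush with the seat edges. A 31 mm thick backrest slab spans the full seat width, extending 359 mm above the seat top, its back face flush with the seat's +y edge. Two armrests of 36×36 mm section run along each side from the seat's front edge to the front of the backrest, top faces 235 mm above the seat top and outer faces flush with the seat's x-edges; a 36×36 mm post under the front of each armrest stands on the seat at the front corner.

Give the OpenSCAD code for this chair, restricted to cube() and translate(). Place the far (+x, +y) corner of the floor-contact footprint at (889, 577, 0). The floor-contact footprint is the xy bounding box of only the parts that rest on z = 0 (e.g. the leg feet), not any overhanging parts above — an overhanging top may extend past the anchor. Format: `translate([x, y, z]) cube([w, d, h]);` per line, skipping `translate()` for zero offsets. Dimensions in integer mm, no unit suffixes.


translate([406, 155, 446]) cube([483, 422, 23]);
translate([406, 155, 0]) cube([37, 37, 446]);
translate([852, 155, 0]) cube([37, 37, 446]);
translate([406, 540, 0]) cube([37, 37, 446]);
translate([852, 540, 0]) cube([37, 37, 446]);
translate([406, 546, 469]) cube([483, 31, 359]);
translate([406, 155, 668]) cube([36, 391, 36]);
translate([853, 155, 668]) cube([36, 391, 36]);
translate([406, 155, 469]) cube([36, 36, 199]);
translate([853, 155, 469]) cube([36, 36, 199]);


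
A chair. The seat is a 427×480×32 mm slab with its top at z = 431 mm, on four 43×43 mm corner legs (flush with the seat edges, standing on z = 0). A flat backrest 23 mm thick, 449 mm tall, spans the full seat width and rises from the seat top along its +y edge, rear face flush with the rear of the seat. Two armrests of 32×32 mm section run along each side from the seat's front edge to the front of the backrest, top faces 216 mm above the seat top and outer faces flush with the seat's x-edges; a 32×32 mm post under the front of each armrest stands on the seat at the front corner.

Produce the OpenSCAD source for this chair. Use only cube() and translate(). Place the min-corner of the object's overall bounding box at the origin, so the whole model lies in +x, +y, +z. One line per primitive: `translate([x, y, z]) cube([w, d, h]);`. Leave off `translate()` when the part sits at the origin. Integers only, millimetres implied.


translate([0, 0, 399]) cube([427, 480, 32]);
cube([43, 43, 399]);
translate([384, 0, 0]) cube([43, 43, 399]);
translate([0, 437, 0]) cube([43, 43, 399]);
translate([384, 437, 0]) cube([43, 43, 399]);
translate([0, 457, 431]) cube([427, 23, 449]);
translate([0, 0, 615]) cube([32, 457, 32]);
translate([395, 0, 615]) cube([32, 457, 32]);
translate([0, 0, 431]) cube([32, 32, 184]);
translate([395, 0, 431]) cube([32, 32, 184]);


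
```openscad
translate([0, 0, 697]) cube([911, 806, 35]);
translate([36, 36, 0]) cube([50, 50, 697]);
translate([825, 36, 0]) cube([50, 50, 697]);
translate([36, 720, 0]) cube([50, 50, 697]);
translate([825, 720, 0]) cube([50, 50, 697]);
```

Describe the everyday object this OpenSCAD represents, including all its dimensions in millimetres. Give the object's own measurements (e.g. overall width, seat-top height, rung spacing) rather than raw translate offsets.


A table: top 911 mm (x) × 806 mm (y), 35 mm thick, upper face at z = 732 mm, on four 50×50 mm square legs, each inset 36 mm from the nearest pair of top edges from z = 0 to the bottom of the top.


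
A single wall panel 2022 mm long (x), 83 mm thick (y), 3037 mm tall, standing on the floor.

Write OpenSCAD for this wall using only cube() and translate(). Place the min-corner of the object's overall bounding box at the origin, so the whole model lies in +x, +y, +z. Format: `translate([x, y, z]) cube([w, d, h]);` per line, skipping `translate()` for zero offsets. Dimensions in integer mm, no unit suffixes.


cube([2022, 83, 3037]);


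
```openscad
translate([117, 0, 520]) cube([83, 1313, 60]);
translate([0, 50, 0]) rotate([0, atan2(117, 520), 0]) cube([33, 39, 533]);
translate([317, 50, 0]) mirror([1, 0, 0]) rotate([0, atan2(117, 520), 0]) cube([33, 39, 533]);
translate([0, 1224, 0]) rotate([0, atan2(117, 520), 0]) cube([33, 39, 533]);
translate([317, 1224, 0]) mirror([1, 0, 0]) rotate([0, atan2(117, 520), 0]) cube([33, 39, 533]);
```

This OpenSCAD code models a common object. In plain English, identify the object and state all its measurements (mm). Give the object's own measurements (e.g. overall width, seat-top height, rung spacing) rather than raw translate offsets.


A sawhorse. A 83×1313×60 mm beam (x, y, z) sits on two A-frame leg pairs. Each pair is two raked legs of 33×39 mm section (39 mm along y) splaying symmetrically in x. Each leg rises 520 mm vertically over 117 mm of horizontal reach and is 533 mm long along its own axis. Every leg's outer bottom edge rests on the floor and its outer top edge meets a bottom edge of the beam — the left legs (tilting toward +x) meet the beam's −x bottom edge, the right legs (their mirror images, tilting toward −x) meet its +x bottom edge — so the leg tops tuck under the beam, the beam's underside is 520 mm above the floor, and the feet are 317 mm apart outside-to-outside with the beam centred between them. The two leg pairs are set in 50 mm from either end of the beam.


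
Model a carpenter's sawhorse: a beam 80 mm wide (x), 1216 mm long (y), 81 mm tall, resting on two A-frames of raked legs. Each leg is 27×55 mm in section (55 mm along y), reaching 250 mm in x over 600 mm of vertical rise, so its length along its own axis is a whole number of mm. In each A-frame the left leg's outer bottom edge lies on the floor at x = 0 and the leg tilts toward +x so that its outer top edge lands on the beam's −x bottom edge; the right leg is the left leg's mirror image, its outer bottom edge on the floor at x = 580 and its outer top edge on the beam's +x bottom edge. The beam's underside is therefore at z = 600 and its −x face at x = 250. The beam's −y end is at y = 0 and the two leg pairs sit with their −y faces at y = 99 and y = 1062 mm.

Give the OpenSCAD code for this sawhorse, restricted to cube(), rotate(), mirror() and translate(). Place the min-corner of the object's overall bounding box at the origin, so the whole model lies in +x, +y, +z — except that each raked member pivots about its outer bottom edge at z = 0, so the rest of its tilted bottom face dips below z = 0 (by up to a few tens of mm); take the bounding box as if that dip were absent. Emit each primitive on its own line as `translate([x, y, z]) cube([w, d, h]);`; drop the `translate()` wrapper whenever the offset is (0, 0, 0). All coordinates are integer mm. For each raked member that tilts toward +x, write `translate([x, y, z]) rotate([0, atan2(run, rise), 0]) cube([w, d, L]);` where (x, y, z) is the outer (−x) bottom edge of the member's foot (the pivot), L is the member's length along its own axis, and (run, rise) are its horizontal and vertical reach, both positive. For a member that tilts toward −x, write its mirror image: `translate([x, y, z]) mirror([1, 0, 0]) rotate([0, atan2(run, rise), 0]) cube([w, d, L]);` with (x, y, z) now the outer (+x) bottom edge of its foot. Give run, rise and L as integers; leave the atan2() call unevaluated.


translate([250, 0, 600]) cube([80, 1216, 81]);
translate([0, 99, 0]) rotate([0, atan2(250, 600), 0]) cube([27, 55, 650]);
translate([580, 99, 0]) mirror([1, 0, 0]) rotate([0, atan2(250, 600), 0]) cube([27, 55, 650]);
translate([0, 1062, 0]) rotate([0, atan2(250, 600), 0]) cube([27, 55, 650]);
translate([580, 1062, 0]) mirror([1, 0, 0]) rotate([0, atan2(250, 600), 0]) cube([27, 55, 650]);


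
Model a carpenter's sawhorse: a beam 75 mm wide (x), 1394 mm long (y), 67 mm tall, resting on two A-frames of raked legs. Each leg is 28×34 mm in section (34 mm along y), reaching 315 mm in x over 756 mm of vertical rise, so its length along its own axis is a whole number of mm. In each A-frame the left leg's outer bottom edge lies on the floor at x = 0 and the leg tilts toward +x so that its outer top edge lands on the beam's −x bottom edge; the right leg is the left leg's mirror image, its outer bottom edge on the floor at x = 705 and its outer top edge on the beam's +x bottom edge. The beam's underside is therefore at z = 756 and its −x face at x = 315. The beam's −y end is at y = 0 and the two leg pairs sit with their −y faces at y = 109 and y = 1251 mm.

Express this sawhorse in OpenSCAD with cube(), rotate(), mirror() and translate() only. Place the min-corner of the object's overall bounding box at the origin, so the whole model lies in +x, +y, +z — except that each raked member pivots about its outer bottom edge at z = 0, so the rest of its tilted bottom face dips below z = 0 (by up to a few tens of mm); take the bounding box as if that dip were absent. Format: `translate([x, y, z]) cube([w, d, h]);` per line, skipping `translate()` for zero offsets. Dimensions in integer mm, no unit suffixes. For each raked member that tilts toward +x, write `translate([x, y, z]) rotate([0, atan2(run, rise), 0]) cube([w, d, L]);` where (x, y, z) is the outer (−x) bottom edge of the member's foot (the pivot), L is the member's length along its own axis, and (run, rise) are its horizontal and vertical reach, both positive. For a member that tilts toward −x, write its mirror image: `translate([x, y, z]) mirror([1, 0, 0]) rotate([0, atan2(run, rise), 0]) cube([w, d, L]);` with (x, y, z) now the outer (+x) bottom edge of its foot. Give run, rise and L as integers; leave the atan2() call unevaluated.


// leg length = √(315² + 756²) = 819
// right-leg outer foot x = 2·315 + 75 = 705
// beam min-corner = (315, 0, 756)
translate([315, 0, 756]) cube([75, 1394, 67]);
translate([0, 109, 0]) rotate([0, atan2(315, 756), 0]) cube([28, 34, 819]);
translate([705, 109, 0]) mirror([1, 0, 0]) rotate([0, atan2(315, 756), 0]) cube([28, 34, 819]);
translate([0, 1251, 0]) rotate([0, atan2(315, 756), 0]) cube([28, 34, 819]);
translate([705, 1251, 0]) mirror([1, 0, 0]) rotate([0, atan2(315, 756), 0]) cube([28, 34, 819]);


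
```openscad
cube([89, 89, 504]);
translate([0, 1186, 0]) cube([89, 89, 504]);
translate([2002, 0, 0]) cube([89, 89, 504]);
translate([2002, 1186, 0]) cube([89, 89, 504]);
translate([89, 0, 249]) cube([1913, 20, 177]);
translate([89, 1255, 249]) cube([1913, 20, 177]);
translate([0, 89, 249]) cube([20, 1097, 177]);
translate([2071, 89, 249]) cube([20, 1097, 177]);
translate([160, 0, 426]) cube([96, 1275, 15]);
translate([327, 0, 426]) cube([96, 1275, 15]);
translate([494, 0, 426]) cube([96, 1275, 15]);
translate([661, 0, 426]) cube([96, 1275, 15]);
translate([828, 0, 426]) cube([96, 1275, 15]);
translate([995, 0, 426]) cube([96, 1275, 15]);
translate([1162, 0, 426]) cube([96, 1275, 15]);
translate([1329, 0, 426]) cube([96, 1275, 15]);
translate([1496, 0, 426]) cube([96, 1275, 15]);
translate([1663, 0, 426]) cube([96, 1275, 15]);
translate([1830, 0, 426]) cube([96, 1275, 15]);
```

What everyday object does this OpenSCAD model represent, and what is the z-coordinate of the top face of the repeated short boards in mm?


A bed frame. The slat-top height is 441 mm.

Four posts, four rails, and a row of slats — a bed frame. Slats sit on the rails at z = 249 + 177 = 426; with slat thickness 15, the top is 441 mm.


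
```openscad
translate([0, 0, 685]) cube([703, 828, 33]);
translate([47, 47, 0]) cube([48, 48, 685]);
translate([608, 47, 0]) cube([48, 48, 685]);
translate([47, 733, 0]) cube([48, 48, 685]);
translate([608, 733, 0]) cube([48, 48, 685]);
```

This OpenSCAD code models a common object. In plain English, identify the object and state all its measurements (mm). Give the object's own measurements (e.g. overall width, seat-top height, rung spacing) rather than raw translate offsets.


A table: top 703 mm (x) × 828 mm (y), 33 mm thick, upper face at z = 718 mm, on four 48×48 mm square legs, each inset 47 mm from the nearest pair of top edges from z = 0 to the bottom of the top.


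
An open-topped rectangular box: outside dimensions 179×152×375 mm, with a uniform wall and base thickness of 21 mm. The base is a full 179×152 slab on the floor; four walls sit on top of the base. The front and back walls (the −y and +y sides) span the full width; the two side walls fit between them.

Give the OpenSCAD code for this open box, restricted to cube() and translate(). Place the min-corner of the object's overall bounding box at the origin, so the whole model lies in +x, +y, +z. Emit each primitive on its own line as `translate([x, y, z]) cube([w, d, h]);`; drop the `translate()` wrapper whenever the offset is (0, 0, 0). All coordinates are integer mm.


cube([179, 152, 21]);
translate([0, 0, 21]) cube([179, 21, 354]);
translate([0, 131, 21]) cube([179, 21, 354]);
translate([0, 21, 21]) cube([21, 110, 354]);
translate([158, 21, 21]) cube([21, 110, 354]);


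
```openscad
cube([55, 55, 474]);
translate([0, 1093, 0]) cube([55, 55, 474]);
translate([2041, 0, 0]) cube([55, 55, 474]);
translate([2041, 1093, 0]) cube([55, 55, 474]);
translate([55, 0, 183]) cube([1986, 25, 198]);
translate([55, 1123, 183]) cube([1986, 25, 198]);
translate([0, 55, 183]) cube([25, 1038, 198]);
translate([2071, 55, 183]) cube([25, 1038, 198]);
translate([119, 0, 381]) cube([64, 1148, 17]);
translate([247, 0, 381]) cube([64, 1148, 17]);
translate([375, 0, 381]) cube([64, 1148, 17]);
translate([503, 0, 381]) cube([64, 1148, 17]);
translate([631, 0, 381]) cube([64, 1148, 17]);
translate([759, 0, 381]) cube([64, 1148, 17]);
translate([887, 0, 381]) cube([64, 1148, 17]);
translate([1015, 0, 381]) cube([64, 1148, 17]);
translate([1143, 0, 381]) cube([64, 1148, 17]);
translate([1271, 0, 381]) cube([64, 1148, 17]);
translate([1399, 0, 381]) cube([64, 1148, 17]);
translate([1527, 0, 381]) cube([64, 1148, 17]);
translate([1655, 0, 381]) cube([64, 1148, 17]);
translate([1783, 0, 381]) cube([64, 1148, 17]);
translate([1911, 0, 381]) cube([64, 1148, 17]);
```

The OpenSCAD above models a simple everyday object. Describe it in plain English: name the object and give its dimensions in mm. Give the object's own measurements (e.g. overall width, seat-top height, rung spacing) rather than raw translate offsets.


A bed frame 2096 mm long (x) by 1148 mm wide (y). Four 55×55 mm corner posts, 474 mm tall, at the corners of the footprint. Four rails of 25 mm thickness and 198 mm height run between adjacent posts with their undersides at z = 183 mm, their outer faces flush with the outside of the frame (the two x-running rails run between the posts' inner faces; the two y-running rails run between the posts' inner faces). 15 slats, each 64 mm wide (x) and 17 mm thick, lie across the top of the two x-running rails, running the full 1148 mm width of the frame in y; along x they sit between the end posts with a 64 mm gap after the −x posts and between neighbouring slats, leaving 66 mm before the +x posts.


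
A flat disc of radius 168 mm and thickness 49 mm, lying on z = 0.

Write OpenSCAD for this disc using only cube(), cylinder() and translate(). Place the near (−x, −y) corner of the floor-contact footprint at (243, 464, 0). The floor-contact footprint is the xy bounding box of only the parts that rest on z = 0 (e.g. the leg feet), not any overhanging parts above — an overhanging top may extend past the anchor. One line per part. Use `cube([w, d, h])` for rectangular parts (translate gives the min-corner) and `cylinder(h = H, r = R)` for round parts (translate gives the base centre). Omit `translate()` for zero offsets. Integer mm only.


translate([411, 632, 0]) cylinder(h = 49, r = 168);


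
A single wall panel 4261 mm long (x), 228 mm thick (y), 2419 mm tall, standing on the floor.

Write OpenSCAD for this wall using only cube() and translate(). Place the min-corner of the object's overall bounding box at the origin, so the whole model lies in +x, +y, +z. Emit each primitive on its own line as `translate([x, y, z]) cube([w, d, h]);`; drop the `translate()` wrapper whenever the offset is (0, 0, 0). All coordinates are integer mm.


cube([4261, 228, 2419]);


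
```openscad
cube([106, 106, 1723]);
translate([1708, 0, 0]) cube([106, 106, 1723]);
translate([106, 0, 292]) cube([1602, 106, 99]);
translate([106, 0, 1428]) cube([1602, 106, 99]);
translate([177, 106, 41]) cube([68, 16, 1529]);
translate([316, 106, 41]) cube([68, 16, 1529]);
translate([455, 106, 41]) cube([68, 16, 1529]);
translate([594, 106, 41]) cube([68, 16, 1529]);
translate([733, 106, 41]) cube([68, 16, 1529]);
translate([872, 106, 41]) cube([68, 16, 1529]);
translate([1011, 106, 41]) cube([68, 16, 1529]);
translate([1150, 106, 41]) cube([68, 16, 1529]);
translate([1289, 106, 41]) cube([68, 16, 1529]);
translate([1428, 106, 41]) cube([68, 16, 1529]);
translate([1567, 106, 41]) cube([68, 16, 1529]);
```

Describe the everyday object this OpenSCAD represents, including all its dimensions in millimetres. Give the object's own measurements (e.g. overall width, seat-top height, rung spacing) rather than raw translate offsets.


A fence section. Two 106×106 mm posts, 1723 mm tall, stand on the floor with a clear span of 1602 mm between their inner faces. Two horizontal rails of 106×99 mm section span the gap between the posts with their undersides at z = 292 mm and z = 1428 mm, flush with the posts' −y face. 11 pickets, each 68 mm wide, 16 mm thick and 1529 mm tall, are fixed to the +y face of the rails with their bottoms at z = 41 mm, spaced across the span with a 71 mm gap after the −x post and between neighbouring pickets, with 73 mm left before the +x post.


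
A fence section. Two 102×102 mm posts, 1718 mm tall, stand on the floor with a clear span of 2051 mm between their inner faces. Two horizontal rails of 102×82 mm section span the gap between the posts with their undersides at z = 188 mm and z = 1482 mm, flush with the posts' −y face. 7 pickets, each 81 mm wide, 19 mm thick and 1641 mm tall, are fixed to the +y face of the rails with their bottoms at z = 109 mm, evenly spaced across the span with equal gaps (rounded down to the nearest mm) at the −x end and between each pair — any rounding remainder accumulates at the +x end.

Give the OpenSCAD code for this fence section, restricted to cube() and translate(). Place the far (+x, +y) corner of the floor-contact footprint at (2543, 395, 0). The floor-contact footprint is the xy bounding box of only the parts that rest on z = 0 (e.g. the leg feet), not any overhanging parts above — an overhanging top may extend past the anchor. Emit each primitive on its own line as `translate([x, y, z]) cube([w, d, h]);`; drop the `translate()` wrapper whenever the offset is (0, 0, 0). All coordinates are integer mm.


translate([288, 293, 0]) cube([102, 102, 1718]);
translate([2441, 293, 0]) cube([102, 102, 1718]);
translate([390, 293, 188]) cube([2051, 102, 82]);
translate([390, 293, 1482]) cube([2051, 102, 82]);
translate([575, 395, 109]) cube([81, 19, 1641]);
translate([841, 395, 109]) cube([81, 19, 1641]);
translate([1107, 395, 109]) cube([81, 19, 1641]);
translate([1373, 395, 109]) cube([81, 19, 1641]);
translate([1639, 395, 109]) cube([81, 19, 1641]);
translate([1905, 395, 109]) cube([81, 19, 1641]);
translate([2171, 395, 109]) cube([81, 19, 1641]);


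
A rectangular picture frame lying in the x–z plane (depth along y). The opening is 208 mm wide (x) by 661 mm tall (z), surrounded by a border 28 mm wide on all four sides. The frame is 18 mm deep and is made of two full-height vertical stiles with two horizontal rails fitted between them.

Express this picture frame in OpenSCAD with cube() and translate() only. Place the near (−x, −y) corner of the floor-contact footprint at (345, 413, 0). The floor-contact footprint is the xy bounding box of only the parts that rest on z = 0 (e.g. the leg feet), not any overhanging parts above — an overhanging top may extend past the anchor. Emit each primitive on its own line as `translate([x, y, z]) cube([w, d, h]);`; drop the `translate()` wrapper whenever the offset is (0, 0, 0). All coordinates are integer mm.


translate([345, 413, 0]) cube([28, 18, 717]);
translate([581, 413, 0]) cube([28, 18, 717]);
translate([373, 413, 0]) cube([208, 18, 28]);
translate([373, 413, 689]) cube([208, 18, 28]);


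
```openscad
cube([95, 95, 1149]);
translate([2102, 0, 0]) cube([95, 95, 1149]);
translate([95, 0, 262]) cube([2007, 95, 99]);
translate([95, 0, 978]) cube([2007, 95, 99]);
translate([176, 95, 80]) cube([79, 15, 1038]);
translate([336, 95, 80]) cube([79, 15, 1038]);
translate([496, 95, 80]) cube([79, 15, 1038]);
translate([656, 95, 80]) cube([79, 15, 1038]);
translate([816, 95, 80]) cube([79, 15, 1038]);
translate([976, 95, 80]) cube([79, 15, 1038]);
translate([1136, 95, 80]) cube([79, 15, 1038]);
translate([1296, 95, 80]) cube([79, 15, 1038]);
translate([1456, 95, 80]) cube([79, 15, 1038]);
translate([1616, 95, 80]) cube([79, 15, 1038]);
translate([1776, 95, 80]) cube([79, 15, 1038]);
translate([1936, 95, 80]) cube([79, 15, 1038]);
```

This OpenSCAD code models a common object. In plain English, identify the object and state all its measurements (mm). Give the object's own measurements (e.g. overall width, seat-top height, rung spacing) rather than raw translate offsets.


A fence section. Two 95×95 mm posts, 1149 mm tall, stand on the floor with a clear span of 2007 mm between their inner faces. Two horizontal rails of 95×99 mm section span the gap between the posts with their undersides at z = 262 mm and z = 978 mm, flush with the posts' −y face. 12 pickets, each 79 mm wide, 15 mm thick and 1038 mm tall, are fixed to the +y face of the rails with their bottoms at z = 80 mm, spaced across the span with a 81 mm gap after the −x post and between neighbouring pickets, with 87 mm left before the +x post.


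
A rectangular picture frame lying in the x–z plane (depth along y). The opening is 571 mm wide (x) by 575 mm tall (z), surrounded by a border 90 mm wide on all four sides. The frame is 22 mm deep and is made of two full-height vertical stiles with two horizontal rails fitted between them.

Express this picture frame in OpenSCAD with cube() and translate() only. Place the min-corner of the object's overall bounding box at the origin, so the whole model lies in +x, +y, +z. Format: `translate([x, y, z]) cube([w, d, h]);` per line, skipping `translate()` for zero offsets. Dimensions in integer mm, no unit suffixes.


cube([90, 22, 755]);
translate([661, 0, 0]) cube([90, 22, 755]);
translate([90, 0, 0]) cube([571, 22, 90]);
translate([90, 0, 665]) cube([571, 22, 90]);


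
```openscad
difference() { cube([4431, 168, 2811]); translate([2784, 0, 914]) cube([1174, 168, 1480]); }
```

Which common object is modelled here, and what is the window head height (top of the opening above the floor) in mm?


A wall with a window opening. The window head height is 2394 mm.

A wall with a rectangular opening subtracted — a window. Sill at z = 914, opening 1480 mm tall, so the head is at 914 + 1480 = 2394 mm.


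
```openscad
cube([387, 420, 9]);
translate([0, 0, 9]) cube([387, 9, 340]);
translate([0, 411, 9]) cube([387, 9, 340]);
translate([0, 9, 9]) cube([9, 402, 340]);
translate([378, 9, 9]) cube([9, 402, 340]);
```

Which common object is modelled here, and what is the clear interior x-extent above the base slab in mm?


An open box. The internal width is 369 mm.

A 387×420 base slab with four walls standing on it — an open box. The base is 387 mm wide and the walls are 9 mm thick, so the internal width is 387 − 2 × 9 = 369 mm.


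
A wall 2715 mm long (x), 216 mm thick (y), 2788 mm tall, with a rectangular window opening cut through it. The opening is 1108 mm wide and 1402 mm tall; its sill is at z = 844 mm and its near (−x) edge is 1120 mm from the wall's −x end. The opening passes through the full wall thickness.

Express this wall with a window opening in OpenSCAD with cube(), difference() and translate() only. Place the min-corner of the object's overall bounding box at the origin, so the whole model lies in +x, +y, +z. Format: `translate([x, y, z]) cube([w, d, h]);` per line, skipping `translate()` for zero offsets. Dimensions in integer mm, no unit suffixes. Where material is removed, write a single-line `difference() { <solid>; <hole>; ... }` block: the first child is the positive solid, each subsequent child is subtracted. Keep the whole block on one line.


difference() { cube([2715, 216, 2788]); translate([1120, 0, 844]) cube([1108, 216, 1402]); }


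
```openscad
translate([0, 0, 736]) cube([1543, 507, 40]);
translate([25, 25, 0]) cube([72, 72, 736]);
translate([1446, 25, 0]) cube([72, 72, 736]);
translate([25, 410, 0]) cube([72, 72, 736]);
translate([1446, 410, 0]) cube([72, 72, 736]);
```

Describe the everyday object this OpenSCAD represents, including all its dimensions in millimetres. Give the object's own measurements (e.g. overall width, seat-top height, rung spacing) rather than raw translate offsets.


A table: top 1543 mm (x) × 507 mm (y), 40 mm thick, upper face at z = 776 mm, on four 72×72 mm square legs, each inset 25 mm from the nearest pair of top edges from z = 0 to the bottom of the top.


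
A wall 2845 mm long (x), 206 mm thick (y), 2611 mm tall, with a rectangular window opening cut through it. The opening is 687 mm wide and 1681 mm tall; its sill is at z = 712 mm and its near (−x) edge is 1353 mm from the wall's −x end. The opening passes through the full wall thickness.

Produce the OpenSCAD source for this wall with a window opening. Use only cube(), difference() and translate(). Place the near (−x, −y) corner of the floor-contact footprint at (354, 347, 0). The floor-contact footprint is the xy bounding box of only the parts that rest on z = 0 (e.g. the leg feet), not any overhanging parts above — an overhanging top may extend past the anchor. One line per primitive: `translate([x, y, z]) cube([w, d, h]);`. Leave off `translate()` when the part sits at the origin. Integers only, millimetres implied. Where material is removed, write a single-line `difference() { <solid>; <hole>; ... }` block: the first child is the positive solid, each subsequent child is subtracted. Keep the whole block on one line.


difference() { translate([354, 347, 0]) cube([2845, 206, 2611]); translate([1707, 347, 712]) cube([687, 206, 1681]); }


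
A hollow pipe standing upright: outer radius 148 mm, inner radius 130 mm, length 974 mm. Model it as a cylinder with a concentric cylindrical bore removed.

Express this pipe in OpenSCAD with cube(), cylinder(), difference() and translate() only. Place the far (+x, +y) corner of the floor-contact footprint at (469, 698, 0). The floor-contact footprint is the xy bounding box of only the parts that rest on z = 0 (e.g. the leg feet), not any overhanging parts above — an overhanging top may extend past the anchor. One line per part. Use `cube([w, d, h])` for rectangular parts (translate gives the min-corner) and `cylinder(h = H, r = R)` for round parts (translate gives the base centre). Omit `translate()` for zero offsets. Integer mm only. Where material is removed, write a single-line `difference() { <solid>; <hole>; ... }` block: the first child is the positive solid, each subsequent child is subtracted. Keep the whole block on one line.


difference() { translate([321, 550, 0]) cylinder(h = 974, r = 148); translate([321, 550, 0]) cylinder(h = 974, r = 130); }


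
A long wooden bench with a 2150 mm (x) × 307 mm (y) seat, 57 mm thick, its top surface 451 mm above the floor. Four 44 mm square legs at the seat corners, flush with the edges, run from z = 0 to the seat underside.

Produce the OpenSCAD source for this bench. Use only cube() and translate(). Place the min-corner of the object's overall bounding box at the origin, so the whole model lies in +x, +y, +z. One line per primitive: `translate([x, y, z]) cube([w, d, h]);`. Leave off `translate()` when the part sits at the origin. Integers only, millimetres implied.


translate([0, 0, 394]) cube([2150, 307, 57]);
cube([44, 44, 394]);
translate([0, 263, 0]) cube([44, 44, 394]);
translate([2106, 0, 0]) cube([44, 44, 394]);
translate([2106, 263, 0]) cube([44, 44, 394]);


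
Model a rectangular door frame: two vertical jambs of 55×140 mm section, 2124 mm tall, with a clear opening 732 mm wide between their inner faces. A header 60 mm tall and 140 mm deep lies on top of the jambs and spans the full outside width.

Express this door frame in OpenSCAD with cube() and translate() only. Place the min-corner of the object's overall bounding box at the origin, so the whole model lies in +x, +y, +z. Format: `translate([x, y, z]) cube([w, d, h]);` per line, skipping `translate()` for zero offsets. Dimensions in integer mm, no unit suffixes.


cube([55, 140, 2124]);
translate([787, 0, 0]) cube([55, 140, 2124]);
translate([0, 0, 2124]) cube([842, 140, 60]);


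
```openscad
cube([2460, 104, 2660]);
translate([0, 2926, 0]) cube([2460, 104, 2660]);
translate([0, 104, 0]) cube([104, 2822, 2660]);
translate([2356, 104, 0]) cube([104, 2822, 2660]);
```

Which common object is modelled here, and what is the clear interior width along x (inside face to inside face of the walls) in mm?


A house (or room) frame. The interior width is 2252 mm.

Four 2660 mm walls enclosing a rectangle with no floor or roof — a room or house frame. Outside width is 2460 mm and wall thickness is 104 mm, so the interior width is 2460 − 2 × 104 = 2252 mm.


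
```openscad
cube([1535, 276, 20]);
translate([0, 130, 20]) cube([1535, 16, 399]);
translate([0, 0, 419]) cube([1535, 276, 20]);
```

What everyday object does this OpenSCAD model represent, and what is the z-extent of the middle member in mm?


An I-beam. The web height is 399 mm.

Two wide flanges with a thin centred web — an I-beam. Overall 439 mm minus two 20 mm flanges gives a web of 439 − 2·20 = 399 mm.


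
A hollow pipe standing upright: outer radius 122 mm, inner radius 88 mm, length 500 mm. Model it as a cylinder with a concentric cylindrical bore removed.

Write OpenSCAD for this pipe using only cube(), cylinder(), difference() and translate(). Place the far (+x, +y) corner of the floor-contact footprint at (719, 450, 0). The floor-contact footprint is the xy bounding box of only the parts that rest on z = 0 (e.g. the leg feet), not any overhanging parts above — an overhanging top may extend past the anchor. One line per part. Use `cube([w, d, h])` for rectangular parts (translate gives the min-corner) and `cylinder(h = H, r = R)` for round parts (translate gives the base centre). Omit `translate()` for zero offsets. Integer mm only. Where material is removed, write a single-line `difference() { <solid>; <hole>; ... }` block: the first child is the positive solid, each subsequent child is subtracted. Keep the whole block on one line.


difference() { translate([597, 328, 0]) cylinder(h = 500, r = 122); translate([597, 328, 0]) cylinder(h = 500, r = 88); }


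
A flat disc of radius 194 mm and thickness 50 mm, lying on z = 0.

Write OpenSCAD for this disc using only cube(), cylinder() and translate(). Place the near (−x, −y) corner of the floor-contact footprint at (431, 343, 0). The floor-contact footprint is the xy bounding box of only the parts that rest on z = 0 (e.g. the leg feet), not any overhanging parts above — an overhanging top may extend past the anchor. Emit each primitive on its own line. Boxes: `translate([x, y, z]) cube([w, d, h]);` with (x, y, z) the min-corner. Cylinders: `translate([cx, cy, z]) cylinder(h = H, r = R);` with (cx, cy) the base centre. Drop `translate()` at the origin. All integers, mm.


translate([625, 537, 0]) cylinder(h = 50, r = 194);


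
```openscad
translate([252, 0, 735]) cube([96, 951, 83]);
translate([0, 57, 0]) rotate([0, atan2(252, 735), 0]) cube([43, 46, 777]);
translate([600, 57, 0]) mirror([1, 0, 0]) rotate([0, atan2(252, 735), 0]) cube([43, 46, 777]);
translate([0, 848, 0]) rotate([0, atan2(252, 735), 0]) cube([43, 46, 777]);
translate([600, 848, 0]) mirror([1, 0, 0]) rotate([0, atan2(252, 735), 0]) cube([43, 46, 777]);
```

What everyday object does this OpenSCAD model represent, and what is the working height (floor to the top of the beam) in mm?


A sawhorse. The overall height is 818 mm.

A beam across two mirrored pairs of raked legs — a sawhorse. The beam's underside is at z = 735 (matching the legs' vertical rise in atan2(252, 735)) and the beam is 83 mm tall, so its top is at 735 + 83 = 818 mm. The raked legs top out at the beam's underside, so that is the highest point.


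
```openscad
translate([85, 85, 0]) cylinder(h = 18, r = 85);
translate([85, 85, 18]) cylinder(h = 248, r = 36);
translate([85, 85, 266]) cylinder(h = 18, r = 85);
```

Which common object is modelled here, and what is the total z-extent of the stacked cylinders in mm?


A spool. The overall height is 284 mm.

Three coaxial cylinders, large–small–large — a spool. Two 18 mm flanges and a 248 mm core give 18 + 248 + 18 = 284 mm.
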